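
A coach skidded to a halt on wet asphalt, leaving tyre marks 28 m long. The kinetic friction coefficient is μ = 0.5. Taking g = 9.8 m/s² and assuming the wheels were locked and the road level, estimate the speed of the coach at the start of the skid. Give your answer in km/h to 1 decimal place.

Deceleration a = μg = 0.5 × 9.8 = 4.900 m/s².
v = √(2a·d) = √(2 × 4.900 × 28) = √274.400 = 16.5650 m/s.
= 16.5650 × 3.6 = 59.634 km/h.

Initial speed ≈ 59.6 km/h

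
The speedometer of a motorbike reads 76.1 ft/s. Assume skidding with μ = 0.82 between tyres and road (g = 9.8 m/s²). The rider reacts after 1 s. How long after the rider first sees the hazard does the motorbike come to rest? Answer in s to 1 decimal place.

Total time ≈ 3.9 s

76.1 ft/s × 0.3048 = 23.1953 m/s.
a = μg = 0.82 × 9.8 = 8.036 m/s².
Braking time = v/a = 23.1953 / 8.036 = 2.886 s.
Total = 1 + 2.886 = 3.886 s.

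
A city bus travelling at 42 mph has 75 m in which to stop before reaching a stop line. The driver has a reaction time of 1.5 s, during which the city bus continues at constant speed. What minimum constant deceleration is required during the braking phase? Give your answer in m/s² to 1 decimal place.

42 mph × 0.44704 = 18.7757 m/s.
Distance covered during reaction = 18.7757 × 1.5 = 28.164 m.
Distance available for braking: 75 − 28.164 = 46.836 m.
v² = 2a·d ⇒ a = v²/(2d) = 18.7757² / (2 × 46.836) = 352.527 / 93.672 = 3.7634 m/s².

Required deceleration ≈ 3.8 m/s²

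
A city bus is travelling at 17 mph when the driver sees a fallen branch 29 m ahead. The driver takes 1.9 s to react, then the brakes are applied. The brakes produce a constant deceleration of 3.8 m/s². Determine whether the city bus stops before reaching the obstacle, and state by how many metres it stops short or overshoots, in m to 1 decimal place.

Yes — it stops 7.0 m short of the obstacle

17 mph × 0.44704 = 7.5997 m/s.
Reaction distance = 7.5997 × 1.9 = 14.439 m.
Braking distance = v²/(2a) = 57.755 / 7.600 = 7.599 m.
Total stopping distance = 14.439 + 7.599 = 22.038 m, vs 29 m available — it stops with 29 − 22.038 = 6.962 m to spare.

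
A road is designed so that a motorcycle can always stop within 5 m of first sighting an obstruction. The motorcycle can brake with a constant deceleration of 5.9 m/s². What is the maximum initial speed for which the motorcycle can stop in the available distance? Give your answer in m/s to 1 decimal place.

v²/(2a) = d ⇒ v = √(2 × 5.900 × 5) = √59.00 = 7.6811 m/s.

Maximum speed ≈ 7.7 m/s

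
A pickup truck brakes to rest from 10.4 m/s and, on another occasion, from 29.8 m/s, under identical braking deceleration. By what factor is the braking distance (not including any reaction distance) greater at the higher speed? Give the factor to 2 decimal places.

Braking distance d = v²/(2a), so with a fixed, d ∝ v².
Factor = (29.8/10.4)² = 2.8654² = 8.2105.

Factor ≈ 8.21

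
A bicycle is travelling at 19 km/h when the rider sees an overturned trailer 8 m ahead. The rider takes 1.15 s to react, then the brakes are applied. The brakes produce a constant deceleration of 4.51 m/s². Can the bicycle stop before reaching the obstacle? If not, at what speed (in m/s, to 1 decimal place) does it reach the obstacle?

19 km/h ÷ 3.6 = 5.2778 m/s.
Reaction distance = 5.2778 × 1.15 = 6.069 m.
Braking distance needed to stop: v²/(2a) = 27.855 / 9.020 = 3.088 m, so total needed = 6.069 + 3.088 = 9.157 m > 8 m — it cannot stop.
Distance remaining when braking begins: 8 − 6.069 = 1.931 m.
v² = v₀² − 2a·d = 27.855 − 2 × 4.510 × 1.931 = 10.437 m²/s².
v = √10.437 = 3.231 m/s.

No — it strikes the obstacle at 3.2 m/s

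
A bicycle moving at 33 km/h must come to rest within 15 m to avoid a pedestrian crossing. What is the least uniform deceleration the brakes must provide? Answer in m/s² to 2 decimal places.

33 km/h ÷ 3.6 = 9.1667 m/s.
v² = 2a·d ⇒ a = v²/(2d) = 9.1667² / (2 × 15.000) = 84.028 / 30.000 = 2.8009 m/s².

Required deceleration ≈ 2.80 m/s²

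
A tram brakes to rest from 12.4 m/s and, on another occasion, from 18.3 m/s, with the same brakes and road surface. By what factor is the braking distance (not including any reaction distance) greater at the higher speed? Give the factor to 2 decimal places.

Factor ≈ 2.18

Braking distance d = v²/(2a), so with a fixed, d ∝ v².
Factor = (18.3/12.4)² = 1.4758² = 2.1780.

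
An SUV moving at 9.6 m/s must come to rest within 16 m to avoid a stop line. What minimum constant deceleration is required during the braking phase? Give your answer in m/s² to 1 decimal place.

Required deceleration ≈ 2.9 m/s²

v² = 2a·d ⇒ a = v²/(2d) = 9.6000² / (2 × 16.000) = 92.160 / 32.000 = 2.8800 m/s².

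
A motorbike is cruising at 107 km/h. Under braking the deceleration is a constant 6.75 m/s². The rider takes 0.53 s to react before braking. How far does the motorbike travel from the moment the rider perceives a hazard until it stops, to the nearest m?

Total stopping distance ≈ 81 m

107 km/h ÷ 3.6 = 29.7222 m/s.
Reaction distance = v·t_r = 29.7222 × 0.53 = 15.753 m.
Braking distance = v²/(2a) = 29.7222² / (2 × 6.750) = 883.409 / 13.500 = 65.438 m.
Total = 15.753 + 65.438 = 81.191 m.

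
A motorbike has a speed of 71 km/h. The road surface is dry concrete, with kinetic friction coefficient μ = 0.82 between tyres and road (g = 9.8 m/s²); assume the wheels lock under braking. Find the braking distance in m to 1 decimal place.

71 km/h ÷ 3.6 = 19.7222 m/s.
a = μg = 0.82 × 9.8 = 8.036 m/s².
Braking distance = v²/(2a) = 19.7222² / (2 × 8.036) = 388.965 / 16.072 = 24.201 m.

Braking distance ≈ 24.2 m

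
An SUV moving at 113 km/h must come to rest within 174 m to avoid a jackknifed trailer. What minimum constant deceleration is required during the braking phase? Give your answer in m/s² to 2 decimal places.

113 km/h ÷ 3.6 = 31.3889 m/s.
v² = 2a·d ⇒ a = v²/(2d) = 31.3889² / (2 × 174.000) = 985.263 / 348.000 = 2.8312 m/s².

Required deceleration ≈ 2.83 m/s²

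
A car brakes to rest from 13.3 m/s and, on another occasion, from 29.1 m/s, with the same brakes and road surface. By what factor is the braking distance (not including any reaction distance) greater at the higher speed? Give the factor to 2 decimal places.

Braking distance d = v²/(2a), so with a fixed, d ∝ v².
Factor = (29.1/13.3)² = 2.1880² = 4.7873.

Factor ≈ 4.79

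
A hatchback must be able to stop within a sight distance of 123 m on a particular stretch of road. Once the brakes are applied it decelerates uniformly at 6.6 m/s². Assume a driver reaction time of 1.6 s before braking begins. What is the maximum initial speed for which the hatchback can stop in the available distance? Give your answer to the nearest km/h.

Stopping distance: v·t_r + v²/(2a) = 123 with t_r = 1.6 s and a = 6.600 m/s².
So v² + 21.120 v − 1623.60 = 0.
Positive root: v = −a·t_r + √((a·t_r)² + 2a·d) = −10.560 + √(111.514 + 1623.60) = 31.0947 m/s.
31.0947 m/s × 3.6 = 111.941 km/h.

Maximum speed ≈ 112 km/h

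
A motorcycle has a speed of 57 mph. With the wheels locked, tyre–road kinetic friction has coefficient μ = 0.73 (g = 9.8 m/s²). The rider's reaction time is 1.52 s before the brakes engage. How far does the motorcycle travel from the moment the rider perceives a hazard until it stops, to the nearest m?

Total stopping distance ≈ 84 m

57 mph × 0.44704 = 25.4813 m/s.
a = μg = 0.73 × 9.8 = 7.154 m/s².
Reaction distance = v·t_r = 25.4813 × 1.52 = 38.732 m.
Braking distance = v²/(2a) = 25.4813² / (2 × 7.154) = 649.297 / 14.308 = 45.380 m.
Total = 38.732 + 45.380 = 84.112 m.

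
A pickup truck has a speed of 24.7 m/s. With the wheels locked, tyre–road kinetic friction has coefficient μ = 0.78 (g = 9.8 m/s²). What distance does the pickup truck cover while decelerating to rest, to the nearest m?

Braking distance ≈ 40 m

a = μg = 0.78 × 9.8 = 7.644 m/s².
Braking distance = v²/(2a) = 24.7000² / (2 × 7.644) = 610.090 / 15.288 = 39.906 m.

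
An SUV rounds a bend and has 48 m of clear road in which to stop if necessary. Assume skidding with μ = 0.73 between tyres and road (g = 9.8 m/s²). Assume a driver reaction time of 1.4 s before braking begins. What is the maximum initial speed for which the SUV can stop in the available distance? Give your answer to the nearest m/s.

Maximum speed ≈ 18 m/s

a = μg = 0.73 × 9.8 = 7.154 m/s².
Stopping distance: v·t_r + v²/(2a) = 48 with t_r = 1.4 s and a = 7.154 m/s².
So v² + 20.031 v − 686.78 = 0.
Positive root: v = −a·t_r + √((a·t_r)² + 2a·d) = −10.016 + √(100.320 + 686.78) = 18.0393 m/s.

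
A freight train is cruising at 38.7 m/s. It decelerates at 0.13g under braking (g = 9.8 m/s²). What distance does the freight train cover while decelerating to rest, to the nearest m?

Braking distance ≈ 588 m

a = 0.13 × 9.8 = 1.274 m/s².
Braking distance = v²/(2a) = 38.7000² / (2 × 1.274) = 1497.690 / 2.548 = 587.790 m.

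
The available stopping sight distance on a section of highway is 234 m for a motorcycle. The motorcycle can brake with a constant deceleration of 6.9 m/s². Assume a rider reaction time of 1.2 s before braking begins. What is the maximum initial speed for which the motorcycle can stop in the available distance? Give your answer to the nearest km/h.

Maximum speed ≈ 177 km/h

Stopping distance: v·t_r + v²/(2a) = 234 with t_r = 1.2 s and a = 6.900 m/s².
So v² + 16.560 v − 3229.20 = 0.
Positive root: v = −a·t_r + √((a·t_r)² + 2a·d) = −8.280 + √(68.558 + 3229.20) = 49.1461 m/s.
49.1461 m/s × 3.6 = 176.926 km/h.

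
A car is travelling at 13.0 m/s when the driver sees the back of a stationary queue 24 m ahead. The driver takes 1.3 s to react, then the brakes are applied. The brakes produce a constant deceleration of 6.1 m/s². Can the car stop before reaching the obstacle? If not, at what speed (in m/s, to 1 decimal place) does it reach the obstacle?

No — it strikes the obstacle at 9.1 m/s

Reaction distance = 13.0000 × 1.3 = 16.900 m.
Braking distance needed to stop: v²/(2a) = 169.000 / 12.200 = 13.852 m, so total needed = 16.900 + 13.852 = 30.752 m > 24 m — it cannot stop.
Distance remaining when braking begins: 24 − 16.900 = 7.100 m.
v² = v₀² − 2a·d = 169.000 − 2 × 6.100 × 7.100 = 82.380 m²/s².
v = √82.380 = 9.076 m/s.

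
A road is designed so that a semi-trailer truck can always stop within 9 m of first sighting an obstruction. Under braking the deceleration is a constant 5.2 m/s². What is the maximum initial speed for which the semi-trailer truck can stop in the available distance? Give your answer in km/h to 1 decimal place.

Maximum speed ≈ 34.8 km/h

v²/(2a) = d ⇒ v = √(2 × 5.200 × 9) = √93.60 = 9.6747 m/s.
9.6747 m/s × 3.6 = 34.829 km/h.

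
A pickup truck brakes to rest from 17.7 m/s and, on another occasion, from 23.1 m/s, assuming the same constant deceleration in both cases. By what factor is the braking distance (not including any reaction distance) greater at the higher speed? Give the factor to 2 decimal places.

Factor ≈ 1.70

Braking distance d = v²/(2a), so with a fixed, d ∝ v².
Factor = (23.1/17.7)² = 1.3051² = 1.7033.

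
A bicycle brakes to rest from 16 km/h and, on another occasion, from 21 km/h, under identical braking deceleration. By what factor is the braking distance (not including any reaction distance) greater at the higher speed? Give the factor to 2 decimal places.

Braking distance d = v²/(2a), so with a fixed, d ∝ v².
Factor = (21/16)² = 1.3125² = 1.7227.

Factor ≈ 1.72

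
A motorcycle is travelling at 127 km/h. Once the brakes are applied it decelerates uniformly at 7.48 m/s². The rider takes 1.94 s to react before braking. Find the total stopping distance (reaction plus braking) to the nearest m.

127 km/h ÷ 3.6 = 35.2778 m/s.
Reaction distance = v·t_r = 35.2778 × 1.94 = 68.439 m.
Braking distance = v²/(2a) = 35.2778² / (2 × 7.480) = 1244.523 / 14.960 = 83.190 m.
Total = 68.439 + 83.190 = 151.629 m.

Total stopping distance ≈ 152 m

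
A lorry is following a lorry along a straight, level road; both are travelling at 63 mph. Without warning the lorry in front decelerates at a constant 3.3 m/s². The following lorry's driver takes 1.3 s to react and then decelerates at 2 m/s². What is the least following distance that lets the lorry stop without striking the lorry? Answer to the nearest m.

Minimum gap ≈ 115 m

63 mph × 0.44704 = 28.1635 m/s.
Leader travels v²/(2a_L) = 793.183 / 6.600 = 120.179 m before stopping.
Follower covers v·t_r = 28.1635 × 1.3 = 36.613 m while reacting, then v²/(2a_F) = 793.183 / 4.000 = 198.296 m while braking, for a total of 36.613 + 198.296 = 234.909 m.
Since a_F ≤ a_L and the follower starts braking later, the follower is never slower than the leader, so the closest approach is when both have stopped.
Minimum gap = 234.909 − 120.179 = 114.730 m.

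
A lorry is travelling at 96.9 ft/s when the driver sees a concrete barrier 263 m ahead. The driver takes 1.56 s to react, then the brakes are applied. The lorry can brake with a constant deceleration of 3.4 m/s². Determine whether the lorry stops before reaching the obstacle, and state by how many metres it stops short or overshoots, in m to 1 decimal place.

96.9 ft/s × 0.3048 = 29.5351 m/s.
Reaction distance = 29.5351 × 1.56 = 46.075 m.
Braking distance = v²/(2a) = 872.322 / 6.800 = 128.283 m.
Total stopping distance = 46.075 + 128.283 = 174.358 m, vs 263 m available — it stops with 263 − 174.358 = 88.642 m to spare.

Yes — it stops 88.6 m short of the obstacle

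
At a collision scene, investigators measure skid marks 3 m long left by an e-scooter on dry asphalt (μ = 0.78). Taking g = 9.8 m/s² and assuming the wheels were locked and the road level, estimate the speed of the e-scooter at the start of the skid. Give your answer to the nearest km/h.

Deceleration a = μg = 0.78 × 9.8 = 7.644 m/s².
v = √(2a·d) = √(2 × 7.644 × 3) = √45.864 = 6.7723 m/s.
= 6.7723 × 3.6 = 24.380 km/h.

Initial speed ≈ 24 km/h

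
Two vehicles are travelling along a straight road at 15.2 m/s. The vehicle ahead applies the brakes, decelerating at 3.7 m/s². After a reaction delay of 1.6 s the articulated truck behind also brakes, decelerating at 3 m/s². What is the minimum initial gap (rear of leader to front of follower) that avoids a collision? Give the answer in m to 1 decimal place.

Leader travels v²/(2a_L) = 231.040 / 7.400 = 31.222 m before stopping.
Follower covers v·t_r = 15.2000 × 1.6 = 24.320 m while reacting, then v²/(2a_F) = 231.040 / 6.000 = 38.507 m while braking, for a total of 24.320 + 38.507 = 62.827 m.
Since a_F ≤ a_L and the follower starts braking later, the follower is never slower than the leader, so the closest approach is when both have stopped.
Minimum gap = 62.827 − 31.222 = 31.605 m.

Minimum gap ≈ 31.6 m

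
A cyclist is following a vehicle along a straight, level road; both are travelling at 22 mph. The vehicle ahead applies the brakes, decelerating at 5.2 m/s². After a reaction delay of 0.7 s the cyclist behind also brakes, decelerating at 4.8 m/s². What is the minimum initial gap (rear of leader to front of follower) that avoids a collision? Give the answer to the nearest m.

22 mph × 0.44704 = 9.8349 m/s.
Leader travels v²/(2a_L) = 96.725 / 10.400 = 9.300 m before stopping.
Follower covers v·t_r = 9.8349 × 0.7 = 6.884 m while reacting, then v²/(2a_F) = 96.725 / 9.600 = 10.076 m while braking, for a total of 6.884 + 10.076 = 16.960 m.
Since a_F ≤ a_L and the follower starts braking later, the follower is never slower than the leader, so the closest approach is when both have stopped.
Minimum gap = 16.960 − 9.300 = 7.660 m.

Minimum gap ≈ 8 m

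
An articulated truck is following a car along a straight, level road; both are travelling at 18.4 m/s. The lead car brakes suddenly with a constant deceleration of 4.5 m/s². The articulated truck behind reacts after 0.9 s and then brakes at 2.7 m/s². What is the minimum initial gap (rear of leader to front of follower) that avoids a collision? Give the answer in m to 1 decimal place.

Minimum gap ≈ 41.6 m

Leader travels v²/(2a_L) = 338.560 / 9.000 = 37.618 m before stopping.
Follower covers v·t_r = 18.4000 × 0.9 = 16.560 m while reacting, then v²/(2a_F) = 338.560 / 5.400 = 62.696 m while braking, for a total of 16.560 + 62.696 = 79.256 m.
Since a_F ≤ a_L and the follower starts braking later, the follower is never slower than the leader, so the closest approach is when both have stopped.
Minimum gap = 79.256 − 37.618 = 41.638 m.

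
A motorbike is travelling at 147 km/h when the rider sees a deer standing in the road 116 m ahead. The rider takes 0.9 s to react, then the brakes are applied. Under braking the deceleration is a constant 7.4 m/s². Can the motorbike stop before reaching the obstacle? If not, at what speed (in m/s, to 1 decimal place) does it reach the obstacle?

147 km/h ÷ 3.6 = 40.8333 m/s.
Reaction distance = 40.8333 × 0.9 = 36.750 m.
Braking distance needed to stop: v²/(2a) = 1667.358 / 14.800 = 112.659 m, so total needed = 36.750 + 112.659 = 149.409 m > 116 m — it cannot stop.
Distance remaining when braking begins: 116 − 36.750 = 79.250 m.
v² = v₀² − 2a·d = 1667.358 − 2 × 7.400 × 79.250 = 494.458 m²/s².
v = √494.458 = 22.236 m/s.

No — it strikes the obstacle at 22.2 m/s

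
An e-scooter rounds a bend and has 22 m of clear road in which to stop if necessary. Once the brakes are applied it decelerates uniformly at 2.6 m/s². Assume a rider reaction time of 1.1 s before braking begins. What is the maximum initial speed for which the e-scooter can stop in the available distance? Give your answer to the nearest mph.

Maximum speed ≈ 18 mph

Stopping distance: v·t_r + v²/(2a) = 22 with t_r = 1.1 s and a = 2.600 m/s².
So v² + 5.720 v − 114.40 = 0.
Positive root: v = −a·t_r + √((a·t_r)² + 2a·d) = −2.860 + √(8.180 + 114.40) = 8.2116 m/s.
8.2116 m/s ÷ 0.44704 = 18.369 mph.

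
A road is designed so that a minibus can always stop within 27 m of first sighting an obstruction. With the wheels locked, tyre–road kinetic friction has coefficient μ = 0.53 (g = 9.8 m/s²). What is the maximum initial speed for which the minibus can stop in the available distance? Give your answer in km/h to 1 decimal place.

Maximum speed ≈ 60.3 km/h

a = μg = 0.53 × 9.8 = 5.194 m/s².
v²/(2a) = d ⇒ v = √(2 × 5.194 × 27) = √280.48 = 16.7475 m/s.
16.7475 m/s × 3.6 = 60.291 km/h.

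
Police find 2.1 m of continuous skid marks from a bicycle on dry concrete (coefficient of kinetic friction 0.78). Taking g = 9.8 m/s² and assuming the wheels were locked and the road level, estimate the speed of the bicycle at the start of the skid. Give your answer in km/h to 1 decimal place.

Initial speed ≈ 20.4 km/h

Deceleration a = μg = 0.78 × 9.8 = 7.644 m/s².
v = √(2a·d) = √(2 × 7.644 × 2.1) = √32.105 = 5.6661 m/s.
= 5.6661 × 3.6 = 20.398 km/h.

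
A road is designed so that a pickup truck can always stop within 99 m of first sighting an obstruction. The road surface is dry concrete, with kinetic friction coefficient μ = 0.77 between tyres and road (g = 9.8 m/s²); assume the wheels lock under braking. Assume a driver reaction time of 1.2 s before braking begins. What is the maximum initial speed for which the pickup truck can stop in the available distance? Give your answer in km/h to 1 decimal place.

Maximum speed ≈ 110.3 km/h

a = μg = 0.77 × 9.8 = 7.546 m/s².
Stopping distance: v·t_r + v²/(2a) = 99 with t_r = 1.2 s and a = 7.546 m/s².
So v² + 18.110 v − 1494.11 = 0.
Positive root: v = −a·t_r + √((a·t_r)² + 2a·d) = −9.055 + √(81.993 + 1494.11) = 30.6452 m/s.
30.6452 m/s × 3.6 = 110.323 km/h.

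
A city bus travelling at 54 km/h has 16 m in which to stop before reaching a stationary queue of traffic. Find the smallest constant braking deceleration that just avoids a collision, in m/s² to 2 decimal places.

Required deceleration ≈ 7.03 m/s²

54 km/h ÷ 3.6 = 15.0000 m/s.
v² = 2a·d ⇒ a = v²/(2d) = 15.0000² / (2 × 16.000) = 225.000 / 32.000 = 7.0312 m/s².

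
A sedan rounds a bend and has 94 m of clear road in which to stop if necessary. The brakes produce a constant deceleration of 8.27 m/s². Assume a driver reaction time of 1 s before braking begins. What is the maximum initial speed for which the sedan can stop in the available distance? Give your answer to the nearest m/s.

Maximum speed ≈ 32 m/s

Stopping distance: v·t_r + v²/(2a) = 94 with t_r = 1 s and a = 8.270 m/s².
So v² + 16.540 v − 1554.76 = 0.
Positive root: v = −a·t_r + √((a·t_r)² + 2a·d) = −8.270 + √(68.393 + 1554.76) = 32.0184 m/s.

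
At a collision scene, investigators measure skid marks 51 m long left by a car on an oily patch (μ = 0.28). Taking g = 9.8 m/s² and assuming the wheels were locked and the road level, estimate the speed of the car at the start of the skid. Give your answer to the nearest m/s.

Deceleration a = μg = 0.28 × 9.8 = 2.744 m/s².
v = √(2a·d) = √(2 × 2.744 × 51) = √279.888 = 16.7299 m/s.

Initial speed ≈ 17 m/s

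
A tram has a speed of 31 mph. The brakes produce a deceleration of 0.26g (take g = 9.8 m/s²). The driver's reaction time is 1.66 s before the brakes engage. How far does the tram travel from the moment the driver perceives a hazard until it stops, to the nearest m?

Total stopping distance ≈ 61 m

31 mph × 0.44704 = 13.8582 m/s.
a = 0.26 × 9.8 = 2.548 m/s².
Reaction distance = v·t_r = 13.8582 × 1.66 = 23.005 m.
Braking distance = v²/(2a) = 13.8582² / (2 × 2.548) = 192.050 / 5.096 = 37.686 m.
Total = 23.005 + 37.686 = 60.691 m.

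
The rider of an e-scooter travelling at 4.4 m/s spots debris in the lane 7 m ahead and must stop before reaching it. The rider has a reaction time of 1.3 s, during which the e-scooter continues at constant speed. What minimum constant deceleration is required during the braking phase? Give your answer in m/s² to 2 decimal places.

Distance covered during reaction = 4.4000 × 1.3 = 5.720 m.
Distance available for braking: 7 − 5.720 = 1.280 m.
v² = 2a·d ⇒ a = v²/(2d) = 4.4000² / (2 × 1.280) = 19.360 / 2.560 = 7.5625 m/s².

Required deceleration ≈ 7.56 m/s²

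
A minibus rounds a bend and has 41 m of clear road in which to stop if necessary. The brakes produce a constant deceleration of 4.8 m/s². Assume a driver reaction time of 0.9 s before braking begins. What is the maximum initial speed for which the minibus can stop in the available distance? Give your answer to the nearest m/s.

Maximum speed ≈ 16 m/s

Stopping distance: v·t_r + v²/(2a) = 41 with t_r = 0.9 s and a = 4.800 m/s².
So v² + 8.640 v − 393.60 = 0.
Positive root: v = −a·t_r + √((a·t_r)² + 2a·d) = −4.320 + √(18.662 + 393.60) = 15.9842 m/s.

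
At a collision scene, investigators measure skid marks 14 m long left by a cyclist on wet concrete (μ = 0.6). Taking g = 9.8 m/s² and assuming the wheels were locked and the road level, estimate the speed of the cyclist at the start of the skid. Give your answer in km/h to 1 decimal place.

Deceleration a = μg = 0.6 × 9.8 = 5.880 m/s².
v = √(2a·d) = √(2 × 5.880 × 14) = √164.640 = 12.8312 m/s.
= 12.8312 × 3.6 = 46.192 km/h.

Initial speed ≈ 46.2 km/h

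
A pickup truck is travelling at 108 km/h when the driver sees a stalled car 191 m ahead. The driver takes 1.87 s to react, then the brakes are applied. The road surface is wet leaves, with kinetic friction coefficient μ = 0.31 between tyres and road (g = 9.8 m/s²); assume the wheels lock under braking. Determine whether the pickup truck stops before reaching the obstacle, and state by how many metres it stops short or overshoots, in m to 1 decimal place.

No — it overshoots by 13.2 m

108 km/h ÷ 3.6 = 30.0000 m/s.
a = μg = 0.31 × 9.8 = 3.038 m/s².
Reaction distance = 30.0000 × 1.87 = 56.100 m.
Braking distance = v²/(2a) = 900.000 / 6.076 = 148.124 m.
Total stopping distance = 56.100 + 148.124 = 204.224 m, vs 191 m available — it cannot stop in time and overshoots by 204.224 − 191 = 13.224 m.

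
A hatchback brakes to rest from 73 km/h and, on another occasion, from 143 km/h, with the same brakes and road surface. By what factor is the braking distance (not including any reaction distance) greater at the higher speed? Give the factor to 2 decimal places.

Factor ≈ 3.84

Braking distance d = v²/(2a), so with a fixed, d ∝ v².
Factor = (143/73)² = 1.9589² = 3.8373.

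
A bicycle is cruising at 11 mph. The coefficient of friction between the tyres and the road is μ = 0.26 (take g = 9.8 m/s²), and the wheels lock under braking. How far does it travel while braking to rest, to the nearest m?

11 mph × 0.44704 = 4.9174 m/s.
a = μg = 0.26 × 9.8 = 2.548 m/s².
Braking distance = v²/(2a) = 4.9174² / (2 × 2.548) = 24.181 / 5.096 = 4.745 m.

Braking distance ≈ 5 m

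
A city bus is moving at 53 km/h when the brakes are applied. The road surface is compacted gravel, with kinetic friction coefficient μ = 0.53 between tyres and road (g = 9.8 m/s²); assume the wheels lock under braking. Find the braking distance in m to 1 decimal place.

53 km/h ÷ 3.6 = 14.7222 m/s.
a = μg = 0.53 × 9.8 = 5.194 m/s².
Braking distance = v²/(2a) = 14.7222² / (2 × 5.194) = 216.743 / 10.388 = 20.865 m.

Braking distance ≈ 20.9 m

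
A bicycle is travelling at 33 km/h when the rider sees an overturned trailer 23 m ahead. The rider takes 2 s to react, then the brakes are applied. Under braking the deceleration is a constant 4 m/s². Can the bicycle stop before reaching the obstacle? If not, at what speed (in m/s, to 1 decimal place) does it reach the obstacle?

33 km/h ÷ 3.6 = 9.1667 m/s.
Reaction distance = 9.1667 × 2 = 18.333 m.
Braking distance needed to stop: v²/(2a) = 84.028 / 8.000 = 10.504 m, so total needed = 18.333 + 10.504 = 28.837 m > 23 m — it cannot stop.
Distance remaining when braking begins: 23 − 18.333 = 4.667 m.
v² = v₀² − 2a·d = 84.028 − 2 × 4.000 × 4.667 = 46.692 m²/s².
v = √46.692 = 6.833 m/s.

No — it strikes the obstacle at 6.8 m/s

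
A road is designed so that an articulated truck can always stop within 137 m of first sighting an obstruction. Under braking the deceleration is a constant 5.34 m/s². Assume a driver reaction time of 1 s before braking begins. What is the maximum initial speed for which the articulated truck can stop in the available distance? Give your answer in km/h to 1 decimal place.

Stopping distance: v·t_r + v²/(2a) = 137 with t_r = 1 s and a = 5.340 m/s².
So v² + 10.680 v − 1463.16 = 0.
Positive root: v = −a·t_r + √((a·t_r)² + 2a·d) = −5.340 + √(28.516 + 1463.16) = 33.2822 m/s.
33.2822 m/s × 3.6 = 119.816 km/h.

Maximum speed ≈ 119.8 km/h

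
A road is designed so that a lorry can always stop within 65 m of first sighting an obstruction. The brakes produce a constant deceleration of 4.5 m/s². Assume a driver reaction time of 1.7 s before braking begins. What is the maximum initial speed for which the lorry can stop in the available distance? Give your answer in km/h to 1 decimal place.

Maximum speed ≈ 63.8 km/h

Stopping distance: v·t_r + v²/(2a) = 65 with t_r = 1.7 s and a = 4.500 m/s².
So v² + 15.300 v − 585.00 = 0.
Positive root: v = −a·t_r + √((a·t_r)² + 2a·d) = −7.650 + √(58.523 + 585.00) = 17.7178 m/s.
17.7178 m/s × 3.6 = 63.784 km/h.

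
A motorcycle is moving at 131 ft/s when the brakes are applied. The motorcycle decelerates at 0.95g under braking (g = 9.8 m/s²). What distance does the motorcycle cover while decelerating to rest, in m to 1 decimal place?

Braking distance ≈ 85.6 m

131 ft/s × 0.3048 = 39.9288 m/s.
a = 0.95 × 9.8 = 9.310 m/s².
Braking distance = v²/(2a) = 39.9288² / (2 × 9.310) = 1594.309 / 18.620 = 85.623 m.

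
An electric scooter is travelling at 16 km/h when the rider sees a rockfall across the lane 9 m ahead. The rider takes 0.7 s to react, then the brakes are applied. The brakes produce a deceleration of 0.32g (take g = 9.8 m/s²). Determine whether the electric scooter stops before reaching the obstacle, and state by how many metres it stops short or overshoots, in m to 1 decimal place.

16 km/h ÷ 3.6 = 4.4444 m/s.
a = 0.32 × 9.8 = 3.136 m/s².
Reaction distance = 4.4444 × 0.7 = 3.111 m.
Braking distance = v²/(2a) = 19.753 / 6.272 = 3.149 m.
Total stopping distance = 3.111 + 3.149 = 6.260 m, vs 9 m available — it stops with 9 − 6.260 = 2.740 m to spare.

Yes — it stops 2.7 m short of the obstacle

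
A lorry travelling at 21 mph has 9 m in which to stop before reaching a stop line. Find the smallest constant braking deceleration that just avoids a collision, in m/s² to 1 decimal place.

21 mph × 0.44704 = 9.3878 m/s.
v² = 2a·d ⇒ a = v²/(2d) = 9.3878² / (2 × 9.000) = 88.131 / 18.000 = 4.8962 m/s².

Required deceleration ≈ 4.9 m/s²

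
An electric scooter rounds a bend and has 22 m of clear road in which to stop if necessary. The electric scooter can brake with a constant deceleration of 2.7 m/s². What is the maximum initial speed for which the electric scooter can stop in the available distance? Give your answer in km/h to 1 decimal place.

Maximum speed ≈ 39.2 km/h

v²/(2a) = d ⇒ v = √(2 × 2.700 × 22) = √118.80 = 10.8995 m/s.
10.8995 m/s × 3.6 = 39.238 km/h.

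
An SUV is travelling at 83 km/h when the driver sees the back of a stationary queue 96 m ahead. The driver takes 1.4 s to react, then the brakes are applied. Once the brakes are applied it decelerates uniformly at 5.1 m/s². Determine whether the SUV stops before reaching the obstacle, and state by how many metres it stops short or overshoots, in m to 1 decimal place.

83 km/h ÷ 3.6 = 23.0556 m/s.
Reaction distance = 23.0556 × 1.4 = 32.278 m.
Braking distance = v²/(2a) = 531.561 / 10.200 = 52.114 m.
Total stopping distance = 32.278 + 52.114 = 84.392 m, vs 96 m available — it stops with 96 − 84.392 = 11.608 m to spare.

Yes — it stops 11.6 m short of the obstacle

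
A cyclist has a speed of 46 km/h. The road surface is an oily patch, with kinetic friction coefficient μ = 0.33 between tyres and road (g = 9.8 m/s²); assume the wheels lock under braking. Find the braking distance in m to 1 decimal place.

Braking distance ≈ 25.2 m

46 km/h ÷ 3.6 = 12.7778 m/s.
a = μg = 0.33 × 9.8 = 3.234 m/s².
Braking distance = v²/(2a) = 12.7778² / (2 × 3.234) = 163.272 / 6.468 = 25.243 m.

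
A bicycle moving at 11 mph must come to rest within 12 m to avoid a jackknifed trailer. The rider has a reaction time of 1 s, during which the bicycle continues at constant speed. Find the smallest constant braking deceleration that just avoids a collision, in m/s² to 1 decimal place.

11 mph × 0.44704 = 4.9174 m/s.
Distance covered during reaction = 4.9174 × 1 = 4.917 m.
Distance available for braking: 12 − 4.917 = 7.083 m.
v² = 2a·d ⇒ a = v²/(2d) = 4.9174² / (2 × 7.083) = 24.181 / 14.166 = 1.7070 m/s².

Required deceleration ≈ 1.7 m/s²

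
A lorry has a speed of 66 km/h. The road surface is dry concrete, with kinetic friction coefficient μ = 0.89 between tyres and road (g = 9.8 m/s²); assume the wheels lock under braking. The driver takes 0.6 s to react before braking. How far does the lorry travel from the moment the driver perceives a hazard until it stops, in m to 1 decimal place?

66 km/h ÷ 3.6 = 18.3333 m/s.
a = μg = 0.89 × 9.8 = 8.722 m/s².
Reaction distance = v·t_r = 18.3333 × 0.6 = 11.000 m.
Braking distance = v²/(2a) = 18.3333² / (2 × 8.722) = 336.110 / 17.444 = 19.268 m.
Total = 11.000 + 19.268 = 30.268 m.

Total stopping distance ≈ 30.3 m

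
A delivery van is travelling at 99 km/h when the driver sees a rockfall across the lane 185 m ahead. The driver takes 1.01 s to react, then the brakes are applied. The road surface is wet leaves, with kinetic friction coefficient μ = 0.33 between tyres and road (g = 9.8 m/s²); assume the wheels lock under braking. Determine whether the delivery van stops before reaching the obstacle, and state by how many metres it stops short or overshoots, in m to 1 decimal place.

99 km/h ÷ 3.6 = 27.5000 m/s.
a = μg = 0.33 × 9.8 = 3.234 m/s².
Reaction distance = 27.5000 × 1.01 = 27.775 m.
Braking distance = v²/(2a) = 756.250 / 6.468 = 116.922 m.
Total stopping distance = 27.775 + 116.922 = 144.697 m, vs 185 m available — it stops with 185 − 144.697 = 40.303 m to spare.

Yes — it stops 40.3 m short of the obstacle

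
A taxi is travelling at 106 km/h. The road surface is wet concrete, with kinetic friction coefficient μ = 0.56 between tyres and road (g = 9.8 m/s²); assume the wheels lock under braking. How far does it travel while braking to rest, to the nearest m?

Braking distance ≈ 79 m

106 km/h ÷ 3.6 = 29.4444 m/s.
a = μg = 0.56 × 9.8 = 5.488 m/s².
Braking distance = v²/(2a) = 29.4444² / (2 × 5.488) = 866.973 / 10.976 = 78.988 m.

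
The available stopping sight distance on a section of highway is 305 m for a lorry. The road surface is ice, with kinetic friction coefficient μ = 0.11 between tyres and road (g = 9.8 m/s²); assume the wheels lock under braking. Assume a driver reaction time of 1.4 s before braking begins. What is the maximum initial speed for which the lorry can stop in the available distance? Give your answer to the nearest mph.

Maximum speed ≈ 54 mph

a = μg = 0.11 × 9.8 = 1.078 m/s².
Stopping distance: v·t_r + v²/(2a) = 305 with t_r = 1.4 s and a = 1.078 m/s².
So v² + 3.018 v − 657.58 = 0.
Positive root: v = −a·t_r + √((a·t_r)² + 2a·d) = −1.509 + √(2.277 + 657.58) = 24.1787 m/s.
24.1787 m/s ÷ 0.44704 = 54.086 mph.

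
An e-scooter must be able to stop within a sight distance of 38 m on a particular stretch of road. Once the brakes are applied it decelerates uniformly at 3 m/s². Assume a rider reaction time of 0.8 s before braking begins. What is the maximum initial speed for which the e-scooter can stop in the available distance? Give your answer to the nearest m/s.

Maximum speed ≈ 13 m/s

Stopping distance: v·t_r + v²/(2a) = 38 with t_r = 0.8 s and a = 3.000 m/s².
So v² + 4.800 v − 228.00 = 0.
Positive root: v = −a·t_r + √((a·t_r)² + 2a·d) = −2.400 + √(5.760 + 228.00) = 12.8892 m/s.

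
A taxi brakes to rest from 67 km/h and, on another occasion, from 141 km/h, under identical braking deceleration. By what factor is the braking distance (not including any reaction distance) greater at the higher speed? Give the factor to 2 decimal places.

Braking distance d = v²/(2a), so with a fixed, d ∝ v².
Factor = (141/67)² = 2.1045² = 4.4289.

Factor ≈ 4.43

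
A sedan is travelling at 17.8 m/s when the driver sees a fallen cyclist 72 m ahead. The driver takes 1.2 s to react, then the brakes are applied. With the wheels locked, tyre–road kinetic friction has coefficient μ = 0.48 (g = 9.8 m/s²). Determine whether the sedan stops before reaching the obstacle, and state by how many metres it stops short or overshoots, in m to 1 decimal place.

a = μg = 0.48 × 9.8 = 4.704 m/s².
Reaction distance = 17.8000 × 1.2 = 21.360 m.
Braking distance = v²/(2a) = 316.840 / 9.408 = 33.678 m.
Total stopping distance = 21.360 + 33.678 = 55.038 m, vs 72 m available — it stops with 72 − 55.038 = 16.962 m to spare.

Yes — it stops 17.0 m short of the obstacle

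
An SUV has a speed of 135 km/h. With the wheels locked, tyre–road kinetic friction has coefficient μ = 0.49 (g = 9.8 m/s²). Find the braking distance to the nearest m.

135 km/h ÷ 3.6 = 37.5000 m/s.
a = μg = 0.49 × 9.8 = 4.802 m/s².
Braking distance = v²/(2a) = 37.5000² / (2 × 4.802) = 1406.250 / 9.604 = 146.423 m.

Braking distance ≈ 146 m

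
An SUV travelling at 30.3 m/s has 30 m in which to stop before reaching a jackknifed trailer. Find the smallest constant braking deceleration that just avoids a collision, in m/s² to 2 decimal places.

v² = 2a·d ⇒ a = v²/(2d) = 30.3000² / (2 × 30.000) = 918.090 / 60.000 = 15.3015 m/s².

Required deceleration ≈ 15.30 m/s²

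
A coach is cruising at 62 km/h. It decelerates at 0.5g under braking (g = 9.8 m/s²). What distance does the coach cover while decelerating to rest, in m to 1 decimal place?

Braking distance ≈ 30.3 m

62 km/h ÷ 3.6 = 17.2222 m/s.
a = 0.5 × 9.8 = 4.900 m/s².
Braking distance = v²/(2a) = 17.2222² / (2 × 4.900) = 296.604 / 9.800 = 30.266 m.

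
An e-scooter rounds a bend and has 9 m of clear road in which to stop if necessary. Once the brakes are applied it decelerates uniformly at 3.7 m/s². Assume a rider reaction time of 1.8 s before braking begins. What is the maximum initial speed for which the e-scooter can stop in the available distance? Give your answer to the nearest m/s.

Stopping distance: v·t_r + v²/(2a) = 9 with t_r = 1.8 s and a = 3.700 m/s².
So v² + 13.320 v − 66.60 = 0.
Positive root: v = −a·t_r + √((a·t_r)² + 2a·d) = −6.660 + √(44.356 + 66.60) = 3.8736 m/s.

Maximum speed ≈ 4 m/s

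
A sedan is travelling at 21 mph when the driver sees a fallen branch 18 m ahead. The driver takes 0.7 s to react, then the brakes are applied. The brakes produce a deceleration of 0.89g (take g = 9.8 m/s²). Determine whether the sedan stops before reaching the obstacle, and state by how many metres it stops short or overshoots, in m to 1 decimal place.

Yes — it stops 6.4 m short of the obstacle

21 mph × 0.44704 = 9.3878 m/s.
a = 0.89 × 9.8 = 8.722 m/s².
Reaction distance = 9.3878 × 0.7 = 6.571 m.
Braking distance = v²/(2a) = 88.131 / 17.444 = 5.052 m.
Total stopping distance = 6.571 + 5.052 = 11.623 m, vs 18 m available — it stops with 18 − 11.623 = 6.377 m to spare.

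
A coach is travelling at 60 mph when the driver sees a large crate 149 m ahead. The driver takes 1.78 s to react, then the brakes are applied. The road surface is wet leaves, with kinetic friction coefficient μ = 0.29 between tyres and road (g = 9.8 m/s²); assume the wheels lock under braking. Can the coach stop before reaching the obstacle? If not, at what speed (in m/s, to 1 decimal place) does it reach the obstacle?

60 mph × 0.44704 = 26.8224 m/s.
a = μg = 0.29 × 9.8 = 2.842 m/s².
Reaction distance = 26.8224 × 1.78 = 47.744 m.
Braking distance needed to stop: v²/(2a) = 719.441 / 5.684 = 126.573 m, so total needed = 47.744 + 126.573 = 174.317 m > 149 m — it cannot stop.
Distance remaining when braking begins: 149 − 47.744 = 101.256 m.
v² = v₀² − 2a·d = 719.441 − 2 × 2.842 × 101.256 = 143.902 m²/s².
v = √143.902 = 11.996 m/s.

No — it strikes the obstacle at 12.0 m/s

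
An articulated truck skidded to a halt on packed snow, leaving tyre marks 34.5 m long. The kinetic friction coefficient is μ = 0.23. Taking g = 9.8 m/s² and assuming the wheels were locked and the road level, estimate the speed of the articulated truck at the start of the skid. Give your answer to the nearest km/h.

Initial speed ≈ 45 km/h

Deceleration a = μg = 0.23 × 9.8 = 2.254 m/s².
v = √(2a·d) = √(2 × 2.254 × 34.5) = √155.526 = 12.4710 m/s.
= 12.4710 × 3.6 = 44.896 km/h.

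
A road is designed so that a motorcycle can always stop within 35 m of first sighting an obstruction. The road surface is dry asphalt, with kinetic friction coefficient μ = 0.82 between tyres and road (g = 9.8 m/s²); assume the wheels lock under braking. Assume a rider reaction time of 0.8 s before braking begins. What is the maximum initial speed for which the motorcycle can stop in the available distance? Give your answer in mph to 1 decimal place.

a = μg = 0.82 × 9.8 = 8.036 m/s².
Stopping distance: v·t_r + v²/(2a) = 35 with t_r = 0.8 s and a = 8.036 m/s².
So v² + 12.858 v − 562.52 = 0.
Positive root: v = −a·t_r + √((a·t_r)² + 2a·d) = −6.429 + √(41.332 + 562.52) = 18.1444 m/s.
18.1444 m/s ÷ 0.44704 = 40.588 mph.

Maximum speed ≈ 40.6 mph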